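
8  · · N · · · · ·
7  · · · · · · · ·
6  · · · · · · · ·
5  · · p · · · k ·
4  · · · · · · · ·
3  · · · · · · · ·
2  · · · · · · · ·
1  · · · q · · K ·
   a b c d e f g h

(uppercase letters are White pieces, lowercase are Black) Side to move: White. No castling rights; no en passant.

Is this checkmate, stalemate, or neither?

neither

White to move; white king on g1.
In check: yes, from the black queen on d1.
King squares — f1: attacked by Qd1; h1: attacked by Qd1; f2: available; g2: available; h2: available.
Legal moves for White: Kh2, Kg2, Kf2.
White is in check but has 3 legal moves → neither.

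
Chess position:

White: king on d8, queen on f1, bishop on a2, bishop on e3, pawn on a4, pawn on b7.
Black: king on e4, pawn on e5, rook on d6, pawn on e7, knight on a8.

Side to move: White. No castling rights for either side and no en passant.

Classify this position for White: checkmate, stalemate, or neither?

neither

White to move; white king on d8.
In check: yes, from the black rook on d6.
Legal moves for White: Ke8, Kc8, Kxe7.
White is in check but has 3 legal moves → neither.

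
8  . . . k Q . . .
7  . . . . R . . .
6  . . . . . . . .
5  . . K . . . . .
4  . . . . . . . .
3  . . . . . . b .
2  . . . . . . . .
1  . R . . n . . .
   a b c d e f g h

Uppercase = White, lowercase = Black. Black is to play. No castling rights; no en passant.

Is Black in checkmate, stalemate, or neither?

checkmate

Black to move; black king on d8.
In check: yes, from the white queen on e8.
King squares — c7: attacked by Re7; d7: attacked by Re7; e7: attacked by Qe8; c8: attacked by Qe8; e8: attacked by Re7.
Legal moves for Black: none.
In check with no legal moves → checkmate.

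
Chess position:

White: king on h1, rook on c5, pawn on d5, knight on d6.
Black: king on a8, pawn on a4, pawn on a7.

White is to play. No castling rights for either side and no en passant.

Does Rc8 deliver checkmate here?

After Rc8: black king on a8; in check: yes, from the white rook on c8.
King squares — a7: own pawn; b7: attacked by Nd6; b8: attacked by Rc8.
Black has no legal moves → checkmate.

yes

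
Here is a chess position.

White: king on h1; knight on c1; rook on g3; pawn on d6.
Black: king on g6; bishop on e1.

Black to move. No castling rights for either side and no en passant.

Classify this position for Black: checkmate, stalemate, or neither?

neither

Black to move; black king on g6.
In check: yes, from the white rook on g3.
King squares — f5: available; g5: attacked by Rg3; h5: available; f6: available; h6: available; f7: available; g7: attacked by Rg3; h7: available.
Legal moves for Black: Kh7, Kf7, Kh6, Kf6, Kh5, Kf5, Bxg3.
Black is in check but has 7 legal moves → neither.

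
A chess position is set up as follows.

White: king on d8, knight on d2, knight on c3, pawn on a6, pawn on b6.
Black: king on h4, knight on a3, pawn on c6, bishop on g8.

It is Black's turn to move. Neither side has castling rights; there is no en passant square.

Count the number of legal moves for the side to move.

Black to move; king on h4.
In check: no.
Legal moves: Bh7, Bf7, Be6, Bd5, Bc4, Bb3, Ba2, Kh5, Kg5, Kg4, Kh3, Kg3, Nb5, Nc4, Nc2, Nb1, c5.
Count: 17.

17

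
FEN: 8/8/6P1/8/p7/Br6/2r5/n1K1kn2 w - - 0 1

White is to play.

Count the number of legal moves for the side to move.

White to move; king on c1.
In check: yes, from the black rook on c2.
Legal moves: none.
Count: 0.

0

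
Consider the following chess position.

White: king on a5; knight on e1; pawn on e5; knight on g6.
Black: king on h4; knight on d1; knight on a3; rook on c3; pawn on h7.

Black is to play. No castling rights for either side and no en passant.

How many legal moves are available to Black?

6

Black to move; king on h4.
In check: yes, from the white knight on g6.
Legal moves: Kh5, Kg5, Kg4, Kh3, Kg3, hxg6.
Count: 6.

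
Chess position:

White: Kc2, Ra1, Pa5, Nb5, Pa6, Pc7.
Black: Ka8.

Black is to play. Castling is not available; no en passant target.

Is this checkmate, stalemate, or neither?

stalemate

Black to move; black king on a8.
In check: no.
King squares — a7: attacked by Nb5; b7: attacked by Pa6; b8: attacked by Pc7.
Legal moves for Black: none.
Not in check and no legal moves → stalemate.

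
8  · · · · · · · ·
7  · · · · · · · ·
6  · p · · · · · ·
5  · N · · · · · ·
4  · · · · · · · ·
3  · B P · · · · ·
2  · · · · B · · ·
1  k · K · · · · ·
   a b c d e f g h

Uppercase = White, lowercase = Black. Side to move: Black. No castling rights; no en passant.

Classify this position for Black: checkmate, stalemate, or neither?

stalemate

Black to move; black king on a1.
In check: no.
King squares — b1: attacked by Kc1; a2: attacked by Bb3; b2: attacked by Kc1.
Legal moves for Black: none.
Not in check and no legal moves → stalemate.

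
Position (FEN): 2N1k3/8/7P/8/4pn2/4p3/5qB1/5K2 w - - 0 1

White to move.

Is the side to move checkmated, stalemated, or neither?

White to move; white king on f1.
In check: yes, from the black queen on f2.
King squares — e1: attacked by Qf2; g1: attacked by Qf2; e2: attacked by Qf2; f2: attacked by Pe3; g2: own bishop.
Legal moves for White: none.
In check with no legal moves → checkmate.

checkmate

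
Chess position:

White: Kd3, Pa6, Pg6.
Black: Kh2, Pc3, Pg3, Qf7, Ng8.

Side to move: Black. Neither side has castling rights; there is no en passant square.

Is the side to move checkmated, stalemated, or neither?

neither

Black to move; black king on h2.
In check: no.
Legal moves for Black include: Ne7, Nh6, Nf6, Qf8, Qe8, Qh7, Qg7, Qe7, Qd7+, Qc7, Qb7, Qa7, Qxg6+, Qf6, Qe6, Qf5+, Qd5+, Qf4, ... (list truncated; more exist).
Black has legal moves and is not in check → neither.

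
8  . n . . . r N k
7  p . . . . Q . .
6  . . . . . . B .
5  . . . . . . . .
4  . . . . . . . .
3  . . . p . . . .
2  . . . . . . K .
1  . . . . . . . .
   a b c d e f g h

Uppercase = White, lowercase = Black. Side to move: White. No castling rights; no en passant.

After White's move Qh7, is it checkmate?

yes

After Qh7: black king on h8; in check: yes, from the white queen on h7.
King squares — g7: attacked by Qh7; h7: attacked by Bg6; g8: attacked by Qh7.
Black has no legal moves → checkmate.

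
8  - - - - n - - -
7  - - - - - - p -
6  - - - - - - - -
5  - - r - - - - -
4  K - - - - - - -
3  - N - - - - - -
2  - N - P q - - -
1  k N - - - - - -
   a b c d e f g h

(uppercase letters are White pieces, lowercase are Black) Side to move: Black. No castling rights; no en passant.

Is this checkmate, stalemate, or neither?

Black to move; black king on a1.
In check: yes, from the white knight on b3.
King squares — b1: available; a2: available; b2: available.
Legal moves for Black: Kxb2, Ka2, Kxb1.
Black is in check but has 3 legal moves → neither.

neither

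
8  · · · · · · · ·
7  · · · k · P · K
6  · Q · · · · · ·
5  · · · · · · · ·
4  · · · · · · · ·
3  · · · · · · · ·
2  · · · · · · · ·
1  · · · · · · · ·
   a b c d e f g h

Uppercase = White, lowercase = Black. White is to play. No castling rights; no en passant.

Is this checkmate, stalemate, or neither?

neither

White to move; white king on h7.
In check: no.
Legal moves for White include: Kh8, Kg8, Kg7, Kh6, Kg6, Qd8+, Qb8, Qc7+, Qb7+, Qa7+, Qh6, Qg6, Qf6, Qe6+, Qd6+, Qc6+, Qa6, Qc5, ... (list truncated; more exist).
White has legal moves and is not in check → neither.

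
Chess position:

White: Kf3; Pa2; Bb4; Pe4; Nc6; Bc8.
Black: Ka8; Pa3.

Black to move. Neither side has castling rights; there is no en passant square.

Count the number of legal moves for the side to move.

Black to move; king on a8.
In check: no.
Legal moves: none.
Count: 0.

0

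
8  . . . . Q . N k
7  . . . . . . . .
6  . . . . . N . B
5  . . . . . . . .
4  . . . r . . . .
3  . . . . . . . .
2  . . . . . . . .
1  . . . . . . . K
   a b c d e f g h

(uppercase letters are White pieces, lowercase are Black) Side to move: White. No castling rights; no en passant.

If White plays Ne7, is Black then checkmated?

After Ne7: black king on h8; in check: yes, from the white queen on e8.
King squares — g7: attacked by Bh6; h7: attacked by Nf6; g8: attacked by Nf6.
Black has no legal moves → checkmate.

yes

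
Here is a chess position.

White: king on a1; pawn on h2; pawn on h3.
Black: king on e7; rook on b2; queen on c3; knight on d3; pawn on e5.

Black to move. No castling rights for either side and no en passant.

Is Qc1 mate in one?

After Qc1: white king on a1; in check: yes, from the black queen on c1.
King squares — b1: attacked by Qc1; a2: attacked by Rb2; b2: attacked by Qc1.
White has no legal moves → checkmate.

yes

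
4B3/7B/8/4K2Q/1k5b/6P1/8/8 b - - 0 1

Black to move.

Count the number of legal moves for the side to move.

Black to move; king on b4.
In check: no.
Legal moves: Bd8, Be7, Bf6+, Bg5, Bxg3+, Kc5, Ka5, Kc4, Kc3, Kb3, Ka3.
Count: 11.

11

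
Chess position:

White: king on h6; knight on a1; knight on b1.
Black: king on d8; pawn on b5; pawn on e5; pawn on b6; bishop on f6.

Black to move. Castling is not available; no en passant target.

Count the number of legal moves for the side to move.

Black to move; king on d8.
In check: no.
Legal moves: Ke8, Kc8, Ke7, Kd7, Kc7, Bh8, Bg7+, Be7, Bg5+, Bh4, e4, b4.
Count: 12.

12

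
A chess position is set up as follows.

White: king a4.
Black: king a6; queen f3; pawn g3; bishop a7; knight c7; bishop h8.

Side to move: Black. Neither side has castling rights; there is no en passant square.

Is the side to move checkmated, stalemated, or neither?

Black to move; black king on a6.
In check: no.
Legal moves for Black include: Bg7, Bf6, Be5, Bhd4, Bc3, Bb2, Ba1, Ne8, Na8, Ne6, Nd5, Nb5, Bb8, Bb6, Bc5, Bad4, Be3, Bf2, ... (list truncated; more exist).
Black has legal moves and is not in check → neither.

neither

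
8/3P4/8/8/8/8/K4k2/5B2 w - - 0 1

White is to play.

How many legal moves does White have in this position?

16

White to move; king on a2.
In check: no.
Legal moves: Kb3, Ka3, Kb2, Kb1, Ka1, Ba6, Bb5, Bc4, Bh3, Bd3, Bg2, Be2, d8=Q, d8=R, d8=B, d8=N.
Count: 16.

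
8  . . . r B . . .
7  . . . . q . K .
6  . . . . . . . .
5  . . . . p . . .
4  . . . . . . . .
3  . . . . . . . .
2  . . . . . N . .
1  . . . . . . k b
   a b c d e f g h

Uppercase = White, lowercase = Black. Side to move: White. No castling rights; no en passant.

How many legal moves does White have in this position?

White to move; king on g7.
In check: yes, from the black queen on e7.
Legal moves: Kh8, Kg8, Kh6, Kg6, Bf7.
Count: 5.

5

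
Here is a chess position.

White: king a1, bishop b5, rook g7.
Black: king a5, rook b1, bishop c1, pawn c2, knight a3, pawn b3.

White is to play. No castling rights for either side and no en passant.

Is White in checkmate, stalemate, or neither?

White to move; white king on a1.
In check: yes, from the black rook on b1.
King squares — b1: attacked by Pc2; a2: attacked by Pb3; b2: attacked by Rb1.
Legal moves for White: none.
In check with no legal moves → checkmate.

checkmate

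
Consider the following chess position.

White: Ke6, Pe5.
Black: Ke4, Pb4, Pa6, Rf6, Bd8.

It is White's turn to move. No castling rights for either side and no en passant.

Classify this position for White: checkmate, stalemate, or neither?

White to move; white king on e6.
In check: yes, from the black rook on f6.
King squares — d5: attacked by Ke4; e5: own pawn; f5: attacked by Ke4; d6: attacked by Rf6; f6: attacked by Bd8; d7: available; e7: attacked by Bd8; f7: attacked by Rf6.
Legal moves for White: Kd7, exf6.
White is in check but has 2 legal moves → neither.

neither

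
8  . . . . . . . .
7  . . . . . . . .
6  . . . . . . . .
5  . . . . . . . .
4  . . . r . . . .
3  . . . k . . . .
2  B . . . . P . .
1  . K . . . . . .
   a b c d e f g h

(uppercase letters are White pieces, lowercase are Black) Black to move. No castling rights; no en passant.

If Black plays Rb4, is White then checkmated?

After Rb4: white king on b1; in check: yes, from the black rook on b4.
White has 3 legal replies: Kc1, Ka1, Bb3.
In check but a legal move exists → not checkmate.

no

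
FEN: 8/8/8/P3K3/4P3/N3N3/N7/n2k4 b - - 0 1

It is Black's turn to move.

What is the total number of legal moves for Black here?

Black to move; king on d1.
In check: yes, from the white knight on e3.
Legal moves: Ke2, Kd2, Ke1.
Count: 3.

3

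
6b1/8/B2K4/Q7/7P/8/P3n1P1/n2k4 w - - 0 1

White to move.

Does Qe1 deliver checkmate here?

no

After Qe1: black king on d1; in check: yes, from the white queen on e1.
Black has 2 legal replies: Kc2, Kxe1.
In check but a legal move exists → not checkmate.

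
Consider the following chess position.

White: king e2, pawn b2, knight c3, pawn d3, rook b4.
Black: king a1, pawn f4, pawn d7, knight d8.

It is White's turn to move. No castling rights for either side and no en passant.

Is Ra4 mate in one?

no

After Ra4: black king on a1; in check: yes, from the white rook on a4.
Black has 1 legal reply: Kxb2.
In check but a legal move exists → not checkmate.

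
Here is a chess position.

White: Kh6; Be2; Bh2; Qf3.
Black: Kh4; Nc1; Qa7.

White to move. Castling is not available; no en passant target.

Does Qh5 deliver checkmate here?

After Qh5: black king on h4; in check: yes, from the white queen on h5.
King squares — g3: attacked by Bh2; h3: attacked by Qh5; g4: attacked by Be2; g5: attacked by Qh5; h5: attacked by Be2.
Black has no legal moves → checkmate.

yes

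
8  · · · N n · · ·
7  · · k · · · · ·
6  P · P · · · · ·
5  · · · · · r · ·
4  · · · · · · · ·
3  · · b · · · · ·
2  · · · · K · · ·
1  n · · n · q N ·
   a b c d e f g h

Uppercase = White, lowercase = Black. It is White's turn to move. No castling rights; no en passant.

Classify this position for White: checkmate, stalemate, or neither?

checkmate

White to move; white king on e2.
In check: yes, from the black queen on f1.
King squares — d1: attacked by Qf1; e1: attacked by Qf1; f1: attacked by Rf5; d2: attacked by Bc3; f2: attacked by Nd1; d3: attacked by Qf1; e3: attacked by Nd1; f3: attacked by Qf1.
Legal moves for White: none.
In check with no legal moves → checkmate.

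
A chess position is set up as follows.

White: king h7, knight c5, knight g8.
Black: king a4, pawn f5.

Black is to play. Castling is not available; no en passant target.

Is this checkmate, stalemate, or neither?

Black to move; black king on a4.
In check: yes, from the white knight on c5.
Legal moves for Black: Kb5, Ka5, Kb4, Ka3.
Black is in check but has 4 legal moves → neither.

neither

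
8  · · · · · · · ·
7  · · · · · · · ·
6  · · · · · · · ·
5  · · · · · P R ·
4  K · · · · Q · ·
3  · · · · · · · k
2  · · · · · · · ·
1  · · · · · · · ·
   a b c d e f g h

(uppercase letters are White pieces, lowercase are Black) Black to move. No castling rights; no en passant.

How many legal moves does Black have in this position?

0

Black to move; king on h3.
In check: no.
Legal moves: none.
Count: 0.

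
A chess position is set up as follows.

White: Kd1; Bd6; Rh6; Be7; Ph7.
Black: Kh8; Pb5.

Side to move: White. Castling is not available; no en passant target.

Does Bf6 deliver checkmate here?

yes

After Bf6: black king on h8; in check: yes, from the white bishop on f6.
King squares — g7: attacked by Bf6; h7: attacked by Rh6; g8: attacked by Ph7.
Black has no legal moves → checkmate.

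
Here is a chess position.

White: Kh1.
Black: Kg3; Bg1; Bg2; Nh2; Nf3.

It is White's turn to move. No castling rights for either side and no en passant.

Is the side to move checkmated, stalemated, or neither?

White to move; white king on h1.
In check: yes, from the black bishop on g2.
King squares — g1: attacked by Nf3; g2: attacked by Kg3; h2: attacked by Bg1.
Legal moves for White: none.
In check with no legal moves → checkmate.

checkmate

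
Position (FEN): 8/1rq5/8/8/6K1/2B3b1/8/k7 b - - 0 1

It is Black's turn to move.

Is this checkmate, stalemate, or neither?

Black to move; black king on a1.
In check: yes, from the white bishop on c3.
King squares — b1: available; a2: available; b2: attacked by Bc3.
Legal moves for Black: Ka2, Kb1, Qxc3, Rb2.
Black is in check but has 4 legal moves → neither.

neither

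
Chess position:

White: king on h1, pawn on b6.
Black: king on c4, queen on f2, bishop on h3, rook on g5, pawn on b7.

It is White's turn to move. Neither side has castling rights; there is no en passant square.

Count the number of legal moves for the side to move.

0

White to move; king on h1.
In check: no.
Legal moves: none.
Count: 0.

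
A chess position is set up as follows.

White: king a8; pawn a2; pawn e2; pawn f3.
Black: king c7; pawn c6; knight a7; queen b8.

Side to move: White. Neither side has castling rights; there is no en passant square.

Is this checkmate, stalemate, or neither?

checkmate

White to move; white king on a8.
In check: yes, from the black queen on b8.
King squares — a7: attacked by Qb8; b7: attacked by Kc7; b8: attacked by Kc7.
Legal moves for White: none.
In check with no legal moves → checkmate.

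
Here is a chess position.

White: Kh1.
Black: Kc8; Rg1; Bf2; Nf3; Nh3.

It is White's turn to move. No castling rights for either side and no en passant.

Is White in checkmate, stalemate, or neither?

checkmate

White to move; white king on h1.
In check: yes, from the black rook on g1.
King squares — g1: attacked by Bf2; g2: attacked by Rg1; h2: attacked by Nf3.
Legal moves for White: none.
In check with no legal moves → checkmate.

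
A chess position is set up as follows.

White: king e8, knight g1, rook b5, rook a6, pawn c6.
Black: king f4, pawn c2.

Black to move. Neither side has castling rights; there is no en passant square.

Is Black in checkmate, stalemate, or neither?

neither

Black to move; black king on f4.
In check: no.
Legal moves for Black: Kg4, Ke4, Kg3, Ke3, c1=Q, c1=R, c1=B, c1=N.
Black has 8 legal moves and is not in check → neither.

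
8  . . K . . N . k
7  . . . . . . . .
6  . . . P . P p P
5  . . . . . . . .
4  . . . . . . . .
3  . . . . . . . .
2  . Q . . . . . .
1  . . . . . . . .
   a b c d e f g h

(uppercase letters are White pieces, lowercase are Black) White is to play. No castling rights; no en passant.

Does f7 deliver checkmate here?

After f7: black king on h8; in check: yes, from the white queen on b2.
King squares — g7: attacked by Qb2; h7: attacked by Nf8; g8: attacked by Pf7.
Black has no legal moves → checkmate.

yes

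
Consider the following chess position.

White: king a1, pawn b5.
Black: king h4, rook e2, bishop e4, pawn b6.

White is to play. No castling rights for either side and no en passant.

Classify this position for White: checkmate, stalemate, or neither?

stalemate

White to move; white king on a1.
In check: no.
King squares — b1: attacked by Be4; a2: attacked by Re2; b2: attacked by Re2.
Legal moves for White: none.
Not in check and no legal moves → stalemate.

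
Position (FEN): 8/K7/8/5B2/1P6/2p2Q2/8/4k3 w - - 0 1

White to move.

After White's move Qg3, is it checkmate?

After Qg3: black king on e1; in check: yes, from the white queen on g3.
Black has 4 legal replies: Ke2, Kd2, Kf1, Kd1.
In check but a legal move exists → not checkmate.

no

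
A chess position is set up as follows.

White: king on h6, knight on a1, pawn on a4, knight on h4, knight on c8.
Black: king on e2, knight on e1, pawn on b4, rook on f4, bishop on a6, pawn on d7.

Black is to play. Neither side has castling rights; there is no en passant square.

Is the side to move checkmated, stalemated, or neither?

Black to move; black king on e2.
In check: no.
Legal moves for Black include: Bxc8, Bb7, Bb5, Bc4, Bd3, Rf8, Rf7, Rf6+, Rf5, Rxh4+, Rg4, Re4, Rd4, Rc4, Rf3, Rf2, Rf1, Ke3, ... (list truncated; more exist).
Black has legal moves and is not in check → neither.

neither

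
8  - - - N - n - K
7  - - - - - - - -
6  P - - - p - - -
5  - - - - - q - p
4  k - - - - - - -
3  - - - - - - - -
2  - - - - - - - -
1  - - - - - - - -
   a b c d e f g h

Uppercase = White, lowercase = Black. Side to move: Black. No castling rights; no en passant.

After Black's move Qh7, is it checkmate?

After Qh7: white king on h8; in check: yes, from the black queen on h7.
King squares — g7: attacked by Qh7; h7: attacked by Nf8; g8: attacked by Qh7.
White has no legal moves → checkmate.

yes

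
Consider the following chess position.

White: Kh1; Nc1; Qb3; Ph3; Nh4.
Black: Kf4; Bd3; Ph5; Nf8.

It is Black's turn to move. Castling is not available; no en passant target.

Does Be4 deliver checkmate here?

no

After Be4: white king on h1; in check: yes, from the black bishop on e4.
White has 5 legal replies: Kh2, Kg1, Nf3, Ng2+, Qf3+.
In check but a legal move exists → not checkmate.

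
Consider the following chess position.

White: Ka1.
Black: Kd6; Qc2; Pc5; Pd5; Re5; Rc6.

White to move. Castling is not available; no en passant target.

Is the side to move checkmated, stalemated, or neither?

White to move; white king on a1.
In check: no.
King squares — b1: attacked by Qc2; a2: attacked by Qc2; b2: attacked by Qc2.
Legal moves for White: none.
Not in check and no legal moves → stalemate.

stalemate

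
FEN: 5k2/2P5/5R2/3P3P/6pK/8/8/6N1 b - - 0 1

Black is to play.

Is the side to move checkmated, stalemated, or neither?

neither

Black to move; black king on f8.
In check: yes, from the white rook on f6.
King squares — e7: available; f7: attacked by Rf6; g7: available; e8: available; g8: available.
Legal moves for Black: Kg8, Ke8, Kg7, Ke7.
Black is in check but has 4 legal moves → neither.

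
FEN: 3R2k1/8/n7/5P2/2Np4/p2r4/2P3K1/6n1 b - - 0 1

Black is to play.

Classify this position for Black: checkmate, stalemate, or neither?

neither

Black to move; black king on g8.
In check: yes, from the white rook on d8.
Legal moves for Black: Kh7, Kg7, Kf7.
Black is in check but has 3 legal moves → neither.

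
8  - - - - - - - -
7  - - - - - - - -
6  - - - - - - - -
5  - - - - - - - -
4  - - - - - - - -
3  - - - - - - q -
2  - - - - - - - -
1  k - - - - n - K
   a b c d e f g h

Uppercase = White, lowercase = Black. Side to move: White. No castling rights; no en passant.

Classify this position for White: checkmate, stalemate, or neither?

stalemate

White to move; white king on h1.
In check: no.
King squares — g1: attacked by Qg3; g2: attacked by Qg3; h2: attacked by Nf1.
Legal moves for White: none.
Not in check and no legal moves → stalemate.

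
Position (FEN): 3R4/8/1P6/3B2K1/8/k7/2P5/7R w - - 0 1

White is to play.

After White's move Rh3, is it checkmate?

After Rh3: black king on a3; in check: yes, from the white rook on h3.
Black has 3 legal replies: Kb4, Ka4, Kb2.
In check but a legal move exists → not checkmate.

no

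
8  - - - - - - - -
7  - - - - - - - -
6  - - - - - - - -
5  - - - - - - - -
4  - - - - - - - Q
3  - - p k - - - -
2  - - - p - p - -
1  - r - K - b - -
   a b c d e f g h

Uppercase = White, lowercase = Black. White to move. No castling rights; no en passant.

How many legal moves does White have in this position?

0

White to move; king on d1.
In check: yes, from the black rook on b1.
Legal moves: none.
Count: 0.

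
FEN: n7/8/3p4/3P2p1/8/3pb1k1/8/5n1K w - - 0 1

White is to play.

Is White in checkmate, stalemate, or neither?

stalemate

White to move; white king on h1.
In check: no.
King squares — g1: attacked by Be3; g2: attacked by Kg3; h2: attacked by Nf1.
Legal moves for White: none.
Not in check and no legal moves → stalemate.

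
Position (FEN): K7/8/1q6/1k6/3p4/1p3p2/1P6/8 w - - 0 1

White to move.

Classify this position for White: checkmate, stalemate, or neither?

White to move; white king on a8.
In check: no.
King squares — a7: attacked by Qb6; b7: attacked by Qb6; b8: attacked by Qb6.
Legal moves for White: none.
Not in check and no legal moves → stalemate.

stalemate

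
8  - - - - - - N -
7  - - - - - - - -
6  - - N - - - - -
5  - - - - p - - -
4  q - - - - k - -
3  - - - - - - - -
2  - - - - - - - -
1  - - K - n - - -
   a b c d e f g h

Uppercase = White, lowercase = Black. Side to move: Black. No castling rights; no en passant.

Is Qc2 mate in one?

yes

After Qc2: white king on c1; in check: yes, from the black queen on c2.
King squares — b1: attacked by Qc2; d1: attacked by Qc2; b2: attacked by Qc2; c2: attacked by Ne1; d2: attacked by Qc2.
White has no legal moves → checkmate.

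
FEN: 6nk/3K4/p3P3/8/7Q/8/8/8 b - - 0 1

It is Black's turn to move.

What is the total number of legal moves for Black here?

2

Black to move; king on h8.
In check: yes, from the white queen on h4.
Legal moves: Kg7, Nh6.
Count: 2.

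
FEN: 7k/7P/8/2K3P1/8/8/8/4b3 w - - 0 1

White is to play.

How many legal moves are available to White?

White to move; king on c5.
In check: no.
Legal moves: Kd6, Kc6, Kb6, Kd5, Kb5, Kd4, Kc4, g6.
Count: 8.

8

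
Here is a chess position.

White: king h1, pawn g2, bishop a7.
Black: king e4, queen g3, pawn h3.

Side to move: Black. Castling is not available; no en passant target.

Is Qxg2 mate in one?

After Qxg2: white king on h1; in check: yes, from the black queen on g2.
King squares — g1: attacked by Qg2; g2: attacked by Ph3; h2: attacked by Qg2.
White has no legal moves → checkmate.

yes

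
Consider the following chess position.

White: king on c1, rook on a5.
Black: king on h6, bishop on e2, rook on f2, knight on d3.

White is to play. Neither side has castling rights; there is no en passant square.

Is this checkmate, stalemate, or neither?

White to move; white king on c1.
In check: yes, from the black knight on d3.
King squares — b1: available; d1: attacked by Be2; b2: attacked by Nd3; c2: available; d2: available.
Legal moves for White: Kd2, Kc2, Kb1.
White is in check but has 3 legal moves → neither.

neither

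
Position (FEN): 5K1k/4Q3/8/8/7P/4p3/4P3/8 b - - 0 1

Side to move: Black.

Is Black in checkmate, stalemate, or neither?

Black to move; black king on h8.
In check: no.
King squares — g7: attacked by Qe7; h7: attacked by Qe7; g8: attacked by Kf8.
Legal moves for Black: none.
Not in check and no legal moves → stalemate.

stalemate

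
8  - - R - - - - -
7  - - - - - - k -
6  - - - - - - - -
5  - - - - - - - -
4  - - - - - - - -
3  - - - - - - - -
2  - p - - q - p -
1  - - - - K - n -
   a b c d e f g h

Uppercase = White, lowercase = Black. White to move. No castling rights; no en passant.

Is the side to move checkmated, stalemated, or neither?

White to move; white king on e1.
In check: yes, from the black queen on e2.
King squares — d1: attacked by Qe2; f1: attacked by Qe2; d2: attacked by Qe2; e2: attacked by Ng1; f2: attacked by Qe2.
Legal moves for White: none.
In check with no legal moves → checkmate.

checkmate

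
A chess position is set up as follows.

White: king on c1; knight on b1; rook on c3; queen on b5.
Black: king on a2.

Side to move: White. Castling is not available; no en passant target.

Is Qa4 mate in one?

After Qa4: black king on a2; in check: yes, from the white queen on a4.
King squares — a1: attacked by Qa4; b1: attacked by Kc1; b2: attacked by Kc1; a3: attacked by Nb1; b3: attacked by Rc3.
Black has no legal moves → checkmate.

yes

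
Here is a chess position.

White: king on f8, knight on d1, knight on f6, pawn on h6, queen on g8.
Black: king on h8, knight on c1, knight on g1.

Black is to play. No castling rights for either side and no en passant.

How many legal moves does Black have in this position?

Black to move; king on h8.
In check: yes, from the white queen on g8.
Legal moves: none.
Count: 0.

0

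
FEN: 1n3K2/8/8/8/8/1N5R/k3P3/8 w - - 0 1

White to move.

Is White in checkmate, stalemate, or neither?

White to move; white king on f8.
In check: no.
Legal moves for White include: Kg8, Ke8, Kg7, Kf7, Ke7, Rh8, Rh7, Rh6, Rh5, Rh4, Rg3, Rf3, Re3, Rd3, Rc3, Rh2, Rh1, Nc5, ... (list truncated; more exist).
White has legal moves and is not in check → neither.

neither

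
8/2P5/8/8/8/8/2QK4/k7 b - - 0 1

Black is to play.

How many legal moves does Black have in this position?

0

Black to move; king on a1.
In check: no.
Legal moves: none.
Count: 0.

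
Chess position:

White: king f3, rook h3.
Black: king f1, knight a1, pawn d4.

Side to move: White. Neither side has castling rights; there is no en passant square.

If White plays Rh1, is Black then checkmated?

After Rh1: black king on f1; in check: yes, from the white rook on h1.
King squares — e1: attacked by Rh1; g1: attacked by Rh1; e2: attacked by Kf3; f2: attacked by Kf3; g2: attacked by Kf3.
Black has no legal moves → checkmate.

yes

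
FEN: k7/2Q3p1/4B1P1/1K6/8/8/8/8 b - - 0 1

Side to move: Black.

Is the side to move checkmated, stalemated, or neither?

stalemate

Black to move; black king on a8.
In check: no.
King squares — a7: attacked by Qc7; b7: attacked by Qc7; b8: attacked by Qc7.
Legal moves for Black: none.
Not in check and no legal moves → stalemate.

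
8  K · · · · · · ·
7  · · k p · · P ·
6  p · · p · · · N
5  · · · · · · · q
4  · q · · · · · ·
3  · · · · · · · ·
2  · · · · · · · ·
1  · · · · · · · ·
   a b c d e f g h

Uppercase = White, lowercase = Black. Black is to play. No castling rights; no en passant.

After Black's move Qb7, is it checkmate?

yes

After Qb7: white king on a8; in check: yes, from the black queen on b7.
King squares — a7: attacked by Qb7; b7: attacked by Kc7; b8: attacked by Qb7.
White has no legal moves → checkmate.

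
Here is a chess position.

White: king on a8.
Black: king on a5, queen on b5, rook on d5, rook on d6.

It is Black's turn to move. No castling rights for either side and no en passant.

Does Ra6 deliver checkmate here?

yes

After Ra6: white king on a8; in check: yes, from the black rook on a6.
King squares — a7: attacked by Ra6; b7: attacked by Qb5; b8: attacked by Qb5.
White has no legal moves → checkmate.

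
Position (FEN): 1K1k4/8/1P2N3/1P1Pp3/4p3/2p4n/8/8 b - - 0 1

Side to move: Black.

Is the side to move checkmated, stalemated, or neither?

Black to move; black king on d8.
In check: yes, from the white knight on e6.
Legal moves for Black: Ke8, Ke7, Kd7.
Black is in check but has 3 legal moves → neither.

neither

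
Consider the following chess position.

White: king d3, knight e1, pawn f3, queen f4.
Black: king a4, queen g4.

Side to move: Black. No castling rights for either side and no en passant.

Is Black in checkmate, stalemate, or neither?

neither

Black to move; black king on a4.
In check: yes, from the white queen on f4.
Legal moves for Black: Kb5, Ka5, Kb3, Ka3, Qxf4.
Black is in check but has 5 legal moves → neither.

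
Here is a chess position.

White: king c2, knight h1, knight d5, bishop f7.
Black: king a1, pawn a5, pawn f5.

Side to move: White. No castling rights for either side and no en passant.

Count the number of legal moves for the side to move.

White to move; king on c2.
In check: no.
Legal moves: Bg8, Be8, Bg6, Be6, Bh5, Ne7, Nc7, Nf6, Nb6, Nf4, Nb4, Ne3, Nc3, Kd3, Kc3, Kb3, Kd2, Kd1, Kc1, Ng3, Nf2.
Count: 21.

21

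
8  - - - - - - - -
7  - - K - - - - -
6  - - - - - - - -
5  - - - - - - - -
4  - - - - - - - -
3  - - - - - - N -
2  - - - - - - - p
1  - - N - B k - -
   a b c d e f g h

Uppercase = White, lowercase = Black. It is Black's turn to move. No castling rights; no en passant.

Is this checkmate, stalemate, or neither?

Black to move; black king on f1.
In check: yes, from the white knight on g3.
King squares — e1: available; g1: available; e2: attacked by Nc1; f2: attacked by Be1; g2: available.
Legal moves for Black: Kg2, Kg1, Kxe1.
Black is in check but has 3 legal moves → neither.

neither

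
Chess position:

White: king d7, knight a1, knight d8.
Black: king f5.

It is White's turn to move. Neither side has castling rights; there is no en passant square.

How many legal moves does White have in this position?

White to move; king on d7.
In check: no.
Legal moves: Nf7, Nb7, Ne6, Nc6, Ke8, Kc8, Ke7, Kc7, Kd6, Kc6, Nb3, Nc2.
Count: 12.

12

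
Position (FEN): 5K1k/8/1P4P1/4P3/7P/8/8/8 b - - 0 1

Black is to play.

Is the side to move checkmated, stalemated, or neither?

stalemate

Black to move; black king on h8.
In check: no.
King squares — g7: attacked by Kf8; h7: attacked by Pg6; g8: attacked by Kf8.
Legal moves for Black: none.
Not in check and no legal moves → stalemate.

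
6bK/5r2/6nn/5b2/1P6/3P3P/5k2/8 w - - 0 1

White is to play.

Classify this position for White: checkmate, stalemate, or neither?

checkmate

White to move; white king on h8.
In check: yes, from the black knight on g6.
King squares — g7: attacked by Rf7; h7: attacked by Rf7; g8: attacked by Nh6.
Legal moves for White: none.
In check with no legal moves → checkmate.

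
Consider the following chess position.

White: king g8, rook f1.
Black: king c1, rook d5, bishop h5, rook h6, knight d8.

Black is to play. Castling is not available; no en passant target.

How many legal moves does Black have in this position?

5

Black to move; king on c1.
In check: yes, from the white rook on f1.
Legal moves: Kd2, Kc2, Kb2, Bd1, Rd1.
Count: 5.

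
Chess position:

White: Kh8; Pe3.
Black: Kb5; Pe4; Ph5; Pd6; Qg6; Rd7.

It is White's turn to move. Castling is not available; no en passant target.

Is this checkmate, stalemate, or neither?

stalemate

White to move; white king on h8.
In check: no.
King squares — g7: attacked by Qg6; h7: attacked by Qg6; g8: attacked by Qg6.
Legal moves for White: none.
Not in check and no legal moves → stalemate.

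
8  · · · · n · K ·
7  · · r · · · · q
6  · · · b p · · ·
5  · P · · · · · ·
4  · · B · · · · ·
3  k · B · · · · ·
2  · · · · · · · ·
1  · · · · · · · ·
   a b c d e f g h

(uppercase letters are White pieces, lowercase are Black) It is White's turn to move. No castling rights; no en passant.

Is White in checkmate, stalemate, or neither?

White to move; white king on g8.
In check: yes, from the black queen on h7.
King squares — f7: attacked by Rc7; g7: attacked by Rc7; h7: attacked by Rc7; f8: attacked by Bd6; h8: attacked by Qh7.
Legal moves for White: none.
In check with no legal moves → checkmate.

checkmate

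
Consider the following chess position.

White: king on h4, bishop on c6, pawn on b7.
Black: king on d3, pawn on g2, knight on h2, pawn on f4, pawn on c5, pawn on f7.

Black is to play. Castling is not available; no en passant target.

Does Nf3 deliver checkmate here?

no

After Nf3: white king on h4; in check: yes, from the black knight on f3.
White has 4 legal replies: Kh5, Kg4, Kh3, Bxf3.
In check but a legal move exists → not checkmate.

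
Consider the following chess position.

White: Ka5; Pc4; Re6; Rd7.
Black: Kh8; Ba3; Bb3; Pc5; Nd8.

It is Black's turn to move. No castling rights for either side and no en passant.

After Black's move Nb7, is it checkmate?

no

After Nb7: white king on a5; in check: yes, from the black knight on b7.
White has 4 legal replies: Kb6, Ka6, Kb5, Rxb7.
In check but a legal move exists → not checkmate.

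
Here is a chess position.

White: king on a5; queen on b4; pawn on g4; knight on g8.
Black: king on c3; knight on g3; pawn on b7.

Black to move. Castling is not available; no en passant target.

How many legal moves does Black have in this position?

2

Black to move; king on c3.
In check: yes, from the white queen on b4.
Legal moves: Kd3, Kc2.
Count: 2.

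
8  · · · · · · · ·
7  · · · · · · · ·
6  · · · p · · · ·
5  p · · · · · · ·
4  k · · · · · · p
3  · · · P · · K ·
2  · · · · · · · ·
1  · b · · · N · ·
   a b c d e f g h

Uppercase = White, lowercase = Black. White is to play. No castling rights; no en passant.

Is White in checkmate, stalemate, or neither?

White to move; white king on g3.
In check: yes, from the black pawn on h4.
King squares — f2: available; g2: available; h2: available; f3: available; h3: available; f4: available; g4: available; h4: available.
Legal moves for White: Kxh4, Kg4, Kf4, Kh3, Kf3, Kh2, Kg2, Kf2.
White is in check but has 8 legal moves → neither.

neither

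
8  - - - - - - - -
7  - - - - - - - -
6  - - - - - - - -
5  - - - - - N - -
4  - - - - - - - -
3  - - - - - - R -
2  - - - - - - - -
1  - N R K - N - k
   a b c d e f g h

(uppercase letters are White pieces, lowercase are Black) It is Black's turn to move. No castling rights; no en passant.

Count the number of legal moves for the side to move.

Black to move; king on h1.
In check: no.
Legal moves: none.
Count: 0.

0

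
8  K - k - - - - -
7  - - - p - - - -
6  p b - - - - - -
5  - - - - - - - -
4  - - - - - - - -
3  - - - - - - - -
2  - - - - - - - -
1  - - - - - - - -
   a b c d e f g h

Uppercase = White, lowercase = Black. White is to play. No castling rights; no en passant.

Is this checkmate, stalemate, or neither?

stalemate

White to move; white king on a8.
In check: no.
King squares — a7: attacked by Bb6; b7: attacked by Kc8; b8: attacked by Kc8.
Legal moves for White: none.
Not in check and no legal moves → stalemate.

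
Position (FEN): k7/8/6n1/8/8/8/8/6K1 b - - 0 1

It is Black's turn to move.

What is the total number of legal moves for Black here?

Black to move; king on a8.
In check: no.
Legal moves: Kb8, Kb7, Ka7, Nh8, Nf8, Ne7, Ne5, Nh4, Nf4.
Count: 9.

9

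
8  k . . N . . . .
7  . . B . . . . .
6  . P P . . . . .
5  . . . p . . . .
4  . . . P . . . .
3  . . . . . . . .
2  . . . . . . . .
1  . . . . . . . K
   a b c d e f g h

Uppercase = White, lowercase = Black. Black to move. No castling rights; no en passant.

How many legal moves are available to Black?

0

Black to move; king on a8.
In check: no.
Legal moves: none.
Count: 0.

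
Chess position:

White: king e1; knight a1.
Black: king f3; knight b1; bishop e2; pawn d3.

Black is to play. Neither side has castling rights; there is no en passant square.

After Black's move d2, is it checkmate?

yes

After d2: white king on e1; in check: yes, from the black pawn on d2.
King squares — d1: attacked by Be2; f1: attacked by Be2; d2: attacked by Nb1; e2: attacked by Kf3; f2: attacked by Kf3.
White has no legal moves → checkmate.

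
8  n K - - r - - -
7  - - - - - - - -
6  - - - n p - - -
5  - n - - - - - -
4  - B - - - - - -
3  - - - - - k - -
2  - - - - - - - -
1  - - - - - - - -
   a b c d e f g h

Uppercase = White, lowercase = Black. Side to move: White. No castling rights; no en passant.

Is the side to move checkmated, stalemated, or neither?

checkmate

White to move; white king on b8.
In check: yes, from the black rook on e8.
King squares — a7: attacked by Nb5; b7: attacked by Nd6; c7: attacked by Nb5; a8: attacked by Re8; c8: attacked by Nd6.
Legal moves for White: none.
In check with no legal moves → checkmate.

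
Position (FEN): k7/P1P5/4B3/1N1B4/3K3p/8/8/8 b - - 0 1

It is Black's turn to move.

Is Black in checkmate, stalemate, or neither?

checkmate

Black to move; black king on a8.
In check: yes, from the white bishop on d5.
King squares — a7: attacked by Nb5; b7: attacked by Bd5; b8: attacked by Pa7.
Legal moves for Black: none.
In check with no legal moves → checkmate.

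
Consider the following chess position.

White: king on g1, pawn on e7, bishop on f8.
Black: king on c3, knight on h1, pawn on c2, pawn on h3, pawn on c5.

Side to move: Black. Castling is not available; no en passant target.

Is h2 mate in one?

After h2: white king on g1; in check: yes, from the black pawn on h2.
White has 4 legal replies: Kxh2, Kg2, Kxh1, Kf1.
In check but a legal move exists → not checkmate.

no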